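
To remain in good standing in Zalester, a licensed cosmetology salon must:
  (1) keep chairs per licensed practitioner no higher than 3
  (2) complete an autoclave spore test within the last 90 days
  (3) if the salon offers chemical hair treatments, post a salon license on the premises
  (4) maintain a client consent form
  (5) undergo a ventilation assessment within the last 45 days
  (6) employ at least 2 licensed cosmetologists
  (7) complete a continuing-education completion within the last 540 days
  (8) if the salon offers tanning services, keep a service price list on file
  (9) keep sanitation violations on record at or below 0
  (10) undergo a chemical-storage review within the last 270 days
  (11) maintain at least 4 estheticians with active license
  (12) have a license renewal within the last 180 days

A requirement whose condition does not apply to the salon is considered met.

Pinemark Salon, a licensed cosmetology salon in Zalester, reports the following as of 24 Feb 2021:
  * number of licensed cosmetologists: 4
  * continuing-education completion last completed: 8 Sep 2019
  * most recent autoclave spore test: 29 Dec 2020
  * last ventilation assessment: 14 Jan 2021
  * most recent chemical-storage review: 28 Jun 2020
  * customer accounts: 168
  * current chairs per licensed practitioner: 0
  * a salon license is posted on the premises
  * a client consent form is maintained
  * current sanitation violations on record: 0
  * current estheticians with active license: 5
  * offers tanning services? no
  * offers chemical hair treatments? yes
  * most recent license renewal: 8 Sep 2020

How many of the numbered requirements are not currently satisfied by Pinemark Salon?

1. chairs per licensed practitioner 0 ≤ 3 → met
2. autoclave spore test 57 days ago vs limit 90 → met
3. condition 'offers chemical hair treatments' holds; salon license present → met
4. client consent form present → met
5. ventilation assessment 41 days ago vs limit 45 → met
6. licensed cosmetologists 4 ≥ 2 → met
7. continuing-education completion 535 days ago vs limit 540 → met
8. condition 'offers tanning services' does not hold → requirement n/a → met
9. sanitation violations on record 0 ≤ 0 → met
10. chemical-storage review 241 days ago vs limit 270 → met
11. estheticians with active license 5 ≥ 4 → met
12. license renewal 169 days ago vs limit 180 → met
Not met: 0 of 12

0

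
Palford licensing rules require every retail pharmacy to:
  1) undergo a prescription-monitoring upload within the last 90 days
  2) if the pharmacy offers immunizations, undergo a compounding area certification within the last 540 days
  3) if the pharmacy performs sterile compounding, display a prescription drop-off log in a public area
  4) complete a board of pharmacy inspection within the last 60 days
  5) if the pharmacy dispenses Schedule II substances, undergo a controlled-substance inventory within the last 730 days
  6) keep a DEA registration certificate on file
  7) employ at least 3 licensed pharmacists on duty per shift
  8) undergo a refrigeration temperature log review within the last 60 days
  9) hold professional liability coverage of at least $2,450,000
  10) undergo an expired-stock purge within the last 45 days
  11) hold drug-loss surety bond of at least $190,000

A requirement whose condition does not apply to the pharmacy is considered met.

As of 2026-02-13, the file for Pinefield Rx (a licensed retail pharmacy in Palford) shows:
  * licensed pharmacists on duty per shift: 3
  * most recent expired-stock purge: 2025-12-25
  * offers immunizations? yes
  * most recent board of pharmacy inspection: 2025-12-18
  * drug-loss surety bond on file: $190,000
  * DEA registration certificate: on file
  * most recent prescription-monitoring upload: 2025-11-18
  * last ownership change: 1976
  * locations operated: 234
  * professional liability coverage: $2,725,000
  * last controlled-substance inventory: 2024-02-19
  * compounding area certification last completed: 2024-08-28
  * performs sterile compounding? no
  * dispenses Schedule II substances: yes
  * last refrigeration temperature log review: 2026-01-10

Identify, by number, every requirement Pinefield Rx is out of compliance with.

1. prescription-monitoring upload 87 days ago vs limit 90 → met
2. condition 'offers immunizations' holds; compounding area certification 534 days ago vs limit 540 → met
3. condition 'performs sterile compounding' does not hold → requirement n/a → met
4. board of pharmacy inspection 57 days ago vs limit 60 → met
5. condition 'dispenses Schedule II substances' holds; controlled-substance inventory 725 days ago vs limit 730 → met
6. DEA registration certificate present → met
7. licensed pharmacists on duty per shift 3 ≥ 3 → met
8. refrigeration temperature log review 34 days ago vs limit 60 → met
9. professional liability coverage $2,725,000 ≥ $2,450,000 → met
10. expired-stock purge 50 days ago vs limit 45 → not met
11. drug-loss surety bond $190,000 ≥ $190,000 → met
Not met: 10

10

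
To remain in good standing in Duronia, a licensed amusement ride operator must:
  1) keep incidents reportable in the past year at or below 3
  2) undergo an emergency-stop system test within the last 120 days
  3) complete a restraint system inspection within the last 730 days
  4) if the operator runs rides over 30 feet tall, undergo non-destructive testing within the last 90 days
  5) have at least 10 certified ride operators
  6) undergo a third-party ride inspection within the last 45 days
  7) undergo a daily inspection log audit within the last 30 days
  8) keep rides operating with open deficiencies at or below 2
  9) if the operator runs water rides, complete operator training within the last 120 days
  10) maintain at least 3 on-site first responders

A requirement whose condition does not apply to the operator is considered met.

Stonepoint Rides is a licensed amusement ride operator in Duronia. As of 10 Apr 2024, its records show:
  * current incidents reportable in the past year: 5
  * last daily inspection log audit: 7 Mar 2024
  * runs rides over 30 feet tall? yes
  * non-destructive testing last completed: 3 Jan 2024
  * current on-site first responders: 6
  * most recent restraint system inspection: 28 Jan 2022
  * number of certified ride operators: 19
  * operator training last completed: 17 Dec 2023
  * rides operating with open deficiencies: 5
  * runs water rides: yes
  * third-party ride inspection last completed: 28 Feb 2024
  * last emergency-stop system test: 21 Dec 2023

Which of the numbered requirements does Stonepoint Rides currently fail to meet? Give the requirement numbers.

1, 3, 4, 7, 8

1. incidents reportable in the past year 5 > 3 → not met
2. emergency-stop system test 111 days ago vs limit 120 → met
3. restraint system inspection 803 days ago vs limit 730 → not met
4. condition 'runs rides over 30 feet tall' holds; non-destructive testing 98 days ago vs limit 90 → not met
5. certified ride operators 19 ≥ 10 → met
6. third-party ride inspection 42 days ago vs limit 45 → met
7. daily inspection log audit 34 days ago vs limit 30 → not met
8. rides operating with open deficiencies 5 > 2 → not met
9. condition 'runs water rides' holds; operator training 115 days ago vs limit 120 → met
10. on-site first responders 6 ≥ 3 → met
Not met: 1, 3, 4, 7, 8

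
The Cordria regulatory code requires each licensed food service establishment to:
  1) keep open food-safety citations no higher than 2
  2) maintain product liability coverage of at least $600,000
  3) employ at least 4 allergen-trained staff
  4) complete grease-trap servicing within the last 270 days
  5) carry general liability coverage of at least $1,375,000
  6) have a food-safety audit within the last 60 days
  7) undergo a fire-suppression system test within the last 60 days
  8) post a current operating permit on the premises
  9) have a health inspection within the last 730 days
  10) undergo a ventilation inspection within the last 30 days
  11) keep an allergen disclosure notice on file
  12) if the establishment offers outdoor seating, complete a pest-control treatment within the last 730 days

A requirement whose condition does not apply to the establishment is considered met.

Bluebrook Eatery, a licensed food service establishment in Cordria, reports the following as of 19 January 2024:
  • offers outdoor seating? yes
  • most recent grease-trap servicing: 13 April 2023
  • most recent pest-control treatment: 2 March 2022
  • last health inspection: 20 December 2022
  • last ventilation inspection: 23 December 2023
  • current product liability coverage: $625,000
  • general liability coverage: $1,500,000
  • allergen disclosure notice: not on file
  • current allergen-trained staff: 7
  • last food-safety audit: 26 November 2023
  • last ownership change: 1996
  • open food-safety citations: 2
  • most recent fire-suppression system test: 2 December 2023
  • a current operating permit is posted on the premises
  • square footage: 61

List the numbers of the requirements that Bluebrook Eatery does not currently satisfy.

4, 11

1. open food-safety citations 2 ≤ 2 → met
2. product liability coverage $625,000 ≥ $600,000 → met
3. allergen-trained staff 7 ≥ 4 → met
4. grease-trap servicing 281 days ago vs limit 270 → not met
5. general liability coverage $1,500,000 ≥ $1,375,000 → met
6. food-safety audit 54 days ago vs limit 60 → met
7. fire-suppression system test 48 days ago vs limit 60 → met
8. current operating permit present → met
9. health inspection 395 days ago vs limit 730 → met
10. ventilation inspection 27 days ago vs limit 30 → met
11. allergen disclosure notice absent → not met
12. condition 'offers outdoor seating' holds; pest-control treatment 688 days ago vs limit 730 → met
Not met: 4, 11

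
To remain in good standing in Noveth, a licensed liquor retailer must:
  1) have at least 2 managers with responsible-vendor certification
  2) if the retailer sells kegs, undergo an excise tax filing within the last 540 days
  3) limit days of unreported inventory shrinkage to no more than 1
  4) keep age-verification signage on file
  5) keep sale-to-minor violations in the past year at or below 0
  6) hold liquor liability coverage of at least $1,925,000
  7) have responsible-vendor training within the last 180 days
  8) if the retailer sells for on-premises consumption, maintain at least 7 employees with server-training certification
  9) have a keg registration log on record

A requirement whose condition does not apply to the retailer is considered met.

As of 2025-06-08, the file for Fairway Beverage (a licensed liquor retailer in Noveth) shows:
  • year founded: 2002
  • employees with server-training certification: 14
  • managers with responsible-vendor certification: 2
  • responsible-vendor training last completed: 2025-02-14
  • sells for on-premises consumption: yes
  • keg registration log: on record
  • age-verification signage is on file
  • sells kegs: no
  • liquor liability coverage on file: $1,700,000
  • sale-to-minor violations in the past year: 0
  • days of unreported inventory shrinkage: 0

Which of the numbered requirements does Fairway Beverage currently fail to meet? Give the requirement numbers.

6

1. managers with responsible-vendor certification 2 ≥ 2 → met
2. condition 'sells kegs' does not hold → requirement n/a → met
3. days of unreported inventory shrinkage 0 ≤ 1 → met
4. age-verification signage present → met
5. sale-to-minor violations in the past year 0 ≤ 0 → met
6. liquor liability coverage $1,700,000 < $1,925,000 → not met
7. responsible-vendor training 114 days ago vs limit 180 → met
8. condition 'sells for on-premises consumption' holds; employees with server-training certification 14 ≥ 7 → met
9. keg registration log present → met
Not met: 6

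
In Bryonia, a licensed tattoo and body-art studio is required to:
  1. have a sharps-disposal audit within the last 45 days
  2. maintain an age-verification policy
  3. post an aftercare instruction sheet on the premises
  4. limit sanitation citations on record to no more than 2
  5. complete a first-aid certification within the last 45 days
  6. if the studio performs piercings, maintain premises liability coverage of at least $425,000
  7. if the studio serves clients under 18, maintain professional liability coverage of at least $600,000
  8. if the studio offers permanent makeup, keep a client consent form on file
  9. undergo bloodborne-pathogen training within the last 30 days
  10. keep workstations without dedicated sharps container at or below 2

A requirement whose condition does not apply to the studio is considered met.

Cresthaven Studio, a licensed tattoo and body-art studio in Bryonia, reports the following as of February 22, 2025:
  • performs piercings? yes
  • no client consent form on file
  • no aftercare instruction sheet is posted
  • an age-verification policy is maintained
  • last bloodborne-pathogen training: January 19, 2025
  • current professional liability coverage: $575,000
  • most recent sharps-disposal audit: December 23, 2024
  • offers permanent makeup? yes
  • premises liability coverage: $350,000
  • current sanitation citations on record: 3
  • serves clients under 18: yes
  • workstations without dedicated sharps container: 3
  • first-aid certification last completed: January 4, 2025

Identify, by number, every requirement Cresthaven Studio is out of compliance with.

1, 3, 4, 5, 6, 7, 8, 9, 10

1. sharps-disposal audit 61 days ago vs limit 45 → not met
2. age-verification policy present → met
3. aftercare instruction sheet absent → not met
4. sanitation citations on record 3 > 2 → not met
5. first-aid certification 49 days ago vs limit 45 → not met
6. condition 'performs piercings' holds; premises liability coverage $350,000 < $425,000 → not met
7. condition 'serves clients under 18' holds; professional liability coverage $575,000 < $600,000 → not met
8. condition 'offers permanent makeup' holds; client consent form absent → not met
9. bloodborne-pathogen training 34 days ago vs limit 30 → not met
10. workstations without dedicated sharps container 3 > 2 → not met
Not met: 1, 3, 4, 5, 6, 7, 8, 9, 10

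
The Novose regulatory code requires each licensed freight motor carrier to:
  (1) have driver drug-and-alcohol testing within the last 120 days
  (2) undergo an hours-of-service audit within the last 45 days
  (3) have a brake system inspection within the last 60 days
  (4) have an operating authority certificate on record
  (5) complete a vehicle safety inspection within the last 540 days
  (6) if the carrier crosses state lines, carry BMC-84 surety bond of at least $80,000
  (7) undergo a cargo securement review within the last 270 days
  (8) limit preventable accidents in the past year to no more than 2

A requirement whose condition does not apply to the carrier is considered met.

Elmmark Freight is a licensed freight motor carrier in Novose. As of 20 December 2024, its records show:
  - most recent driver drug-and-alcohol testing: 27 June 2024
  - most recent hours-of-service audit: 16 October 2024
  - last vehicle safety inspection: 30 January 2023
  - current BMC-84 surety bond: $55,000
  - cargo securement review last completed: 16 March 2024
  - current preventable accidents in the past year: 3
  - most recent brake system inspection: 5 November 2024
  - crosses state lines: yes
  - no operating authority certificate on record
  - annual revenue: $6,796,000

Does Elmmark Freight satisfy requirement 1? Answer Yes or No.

No

1. driver drug-and-alcohol testing 176 days ago vs limit 120 → not met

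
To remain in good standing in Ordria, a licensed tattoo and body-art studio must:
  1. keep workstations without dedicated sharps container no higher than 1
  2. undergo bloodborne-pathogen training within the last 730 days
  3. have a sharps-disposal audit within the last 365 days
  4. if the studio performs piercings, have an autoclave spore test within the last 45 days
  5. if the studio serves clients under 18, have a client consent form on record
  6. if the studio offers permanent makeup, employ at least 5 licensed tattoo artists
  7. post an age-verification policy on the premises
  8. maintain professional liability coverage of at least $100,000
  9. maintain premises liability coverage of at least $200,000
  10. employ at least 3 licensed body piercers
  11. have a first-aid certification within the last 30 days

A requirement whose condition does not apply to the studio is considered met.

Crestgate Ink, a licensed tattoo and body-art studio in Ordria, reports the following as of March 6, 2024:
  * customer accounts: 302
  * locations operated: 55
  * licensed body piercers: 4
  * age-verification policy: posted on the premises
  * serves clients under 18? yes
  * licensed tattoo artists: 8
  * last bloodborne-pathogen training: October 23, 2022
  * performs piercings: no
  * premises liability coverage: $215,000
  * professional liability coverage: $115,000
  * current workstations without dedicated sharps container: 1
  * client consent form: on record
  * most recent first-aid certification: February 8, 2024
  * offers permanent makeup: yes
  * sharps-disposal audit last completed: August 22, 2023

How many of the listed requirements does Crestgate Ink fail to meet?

1. workstations without dedicated sharps container 1 ≤ 1 → met
2. bloodborne-pathogen training 500 days ago vs limit 730 → met
3. sharps-disposal audit 197 days ago vs limit 365 → met
4. condition 'performs piercings' does not hold → requirement n/a → met
5. condition 'serves clients under 18' holds; client consent form present → met
6. condition 'offers permanent makeup' holds; licensed tattoo artists 8 ≥ 5 → met
7. age-verification policy present → met
8. professional liability coverage $115,000 ≥ $100,000 → met
9. premises liability coverage $215,000 ≥ $200,000 → met
10. licensed body piercers 4 ≥ 3 → met
11. first-aid certification 27 days ago vs limit 30 → met
Not met: 0 of 11

0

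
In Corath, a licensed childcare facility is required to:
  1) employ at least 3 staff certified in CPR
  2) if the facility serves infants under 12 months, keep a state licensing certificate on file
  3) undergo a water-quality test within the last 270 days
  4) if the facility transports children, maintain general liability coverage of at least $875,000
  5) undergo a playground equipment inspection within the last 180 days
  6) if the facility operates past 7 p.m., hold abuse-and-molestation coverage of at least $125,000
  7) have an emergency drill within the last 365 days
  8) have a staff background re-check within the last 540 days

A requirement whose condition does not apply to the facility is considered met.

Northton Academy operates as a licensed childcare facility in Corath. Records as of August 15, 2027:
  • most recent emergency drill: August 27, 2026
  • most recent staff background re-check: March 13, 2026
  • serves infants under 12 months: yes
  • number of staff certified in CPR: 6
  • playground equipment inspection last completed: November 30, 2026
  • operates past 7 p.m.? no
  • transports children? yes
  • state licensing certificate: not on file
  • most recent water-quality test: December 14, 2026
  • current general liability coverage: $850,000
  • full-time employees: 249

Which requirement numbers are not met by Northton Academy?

2, 4, 5

1. staff certified in CPR 6 ≥ 3 → met
2. condition 'serves infants under 12 months' holds; state licensing certificate absent → not met
3. water-quality test 244 days ago vs limit 270 → met
4. condition 'transports children' holds; general liability coverage $850,000 < $875,000 → not met
5. playground equipment inspection 258 days ago vs limit 180 → not met
6. condition 'operates past 7 p.m.' does not hold → requirement n/a → met
7. emergency drill 353 days ago vs limit 365 → met
8. staff background re-check 520 days ago vs limit 540 → met
Not met: 2, 4, 5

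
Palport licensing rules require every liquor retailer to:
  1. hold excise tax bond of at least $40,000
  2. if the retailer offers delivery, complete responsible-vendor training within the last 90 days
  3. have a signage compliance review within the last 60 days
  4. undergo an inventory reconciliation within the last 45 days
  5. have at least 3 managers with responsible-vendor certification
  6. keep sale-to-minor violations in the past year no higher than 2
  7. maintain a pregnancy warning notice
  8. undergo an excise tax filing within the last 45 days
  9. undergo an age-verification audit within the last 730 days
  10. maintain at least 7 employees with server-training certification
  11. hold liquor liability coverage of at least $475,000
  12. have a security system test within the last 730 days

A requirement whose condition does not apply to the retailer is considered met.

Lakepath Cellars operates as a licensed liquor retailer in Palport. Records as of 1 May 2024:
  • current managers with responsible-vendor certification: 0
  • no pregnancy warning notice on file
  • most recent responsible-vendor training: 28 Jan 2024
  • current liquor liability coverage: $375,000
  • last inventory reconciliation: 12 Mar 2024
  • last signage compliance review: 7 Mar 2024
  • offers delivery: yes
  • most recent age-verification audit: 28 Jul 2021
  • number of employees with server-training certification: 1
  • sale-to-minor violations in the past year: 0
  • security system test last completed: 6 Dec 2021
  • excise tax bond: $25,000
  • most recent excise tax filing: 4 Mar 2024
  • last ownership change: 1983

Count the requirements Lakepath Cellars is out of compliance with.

1. excise tax bond $25,000 < $40,000 → not met
2. condition 'offers delivery' holds; responsible-vendor training 94 days ago vs limit 90 → not met
3. signage compliance review 55 days ago vs limit 60 → met
4. inventory reconciliation 50 days ago vs limit 45 → not met
5. managers with responsible-vendor certification 0 < 3 → not met
6. sale-to-minor violations in the past year 0 ≤ 2 → met
7. pregnancy warning notice absent → not met
8. excise tax filing 58 days ago vs limit 45 → not met
9. age-verification audit 1008 days ago vs limit 730 → not met
10. employees with server-training certification 1 < 7 → not met
11. liquor liability coverage $375,000 < $475,000 → not met
12. security system test 877 days ago vs limit 730 → not met
Not met: 10 of 12

10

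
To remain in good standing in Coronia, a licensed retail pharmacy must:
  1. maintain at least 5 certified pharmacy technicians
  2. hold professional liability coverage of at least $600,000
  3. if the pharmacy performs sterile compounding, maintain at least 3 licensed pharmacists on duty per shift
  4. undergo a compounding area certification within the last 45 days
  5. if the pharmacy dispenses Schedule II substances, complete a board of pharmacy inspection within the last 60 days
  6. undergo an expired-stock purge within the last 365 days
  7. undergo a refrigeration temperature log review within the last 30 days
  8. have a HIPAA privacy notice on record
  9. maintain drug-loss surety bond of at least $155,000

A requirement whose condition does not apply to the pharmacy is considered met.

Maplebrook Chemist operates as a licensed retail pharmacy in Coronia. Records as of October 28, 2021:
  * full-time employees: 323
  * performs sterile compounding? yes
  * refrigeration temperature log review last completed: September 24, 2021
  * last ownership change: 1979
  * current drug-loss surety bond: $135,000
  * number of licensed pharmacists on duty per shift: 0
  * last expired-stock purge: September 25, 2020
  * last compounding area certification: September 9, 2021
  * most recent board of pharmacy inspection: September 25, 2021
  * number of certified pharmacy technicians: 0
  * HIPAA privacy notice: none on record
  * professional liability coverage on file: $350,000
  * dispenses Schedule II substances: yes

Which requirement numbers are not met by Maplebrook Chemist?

1. certified pharmacy technicians 0 < 5 → not met
2. professional liability coverage $350,000 < $600,000 → not met
3. condition 'performs sterile compounding' holds; licensed pharmacists on duty per shift 0 < 3 → not met
4. compounding area certification 49 days ago vs limit 45 → not met
5. condition 'dispenses Schedule II substances' holds; board of pharmacy inspection 33 days ago vs limit 60 → met
6. expired-stock purge 398 days ago vs limit 365 → not met
7. refrigeration temperature log review 34 days ago vs limit 30 → not met
8. HIPAA privacy notice absent → not met
9. drug-loss surety bond $135,000 < $155,000 → not met
Not met: 1, 2, 3, 4, 6, 7, 8, 9

1, 2, 3, 4, 6, 7, 8, 9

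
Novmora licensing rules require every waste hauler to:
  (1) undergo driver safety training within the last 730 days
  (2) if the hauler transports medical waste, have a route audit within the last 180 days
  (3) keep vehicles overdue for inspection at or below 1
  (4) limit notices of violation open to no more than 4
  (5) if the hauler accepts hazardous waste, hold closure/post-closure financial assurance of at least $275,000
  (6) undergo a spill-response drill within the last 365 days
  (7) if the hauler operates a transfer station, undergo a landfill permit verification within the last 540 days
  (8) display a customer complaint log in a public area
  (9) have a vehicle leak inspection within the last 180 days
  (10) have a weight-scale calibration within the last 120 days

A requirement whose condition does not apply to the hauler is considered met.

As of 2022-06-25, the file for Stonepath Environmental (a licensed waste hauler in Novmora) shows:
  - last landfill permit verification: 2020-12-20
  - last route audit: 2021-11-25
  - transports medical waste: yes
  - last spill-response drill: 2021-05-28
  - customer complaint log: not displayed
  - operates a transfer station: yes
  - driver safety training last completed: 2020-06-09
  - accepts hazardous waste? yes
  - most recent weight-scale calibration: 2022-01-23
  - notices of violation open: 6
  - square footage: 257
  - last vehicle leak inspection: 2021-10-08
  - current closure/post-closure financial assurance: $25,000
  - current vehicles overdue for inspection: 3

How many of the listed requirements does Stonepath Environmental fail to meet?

1. driver safety training 746 days ago vs limit 730 → not met
2. condition 'transports medical waste' holds; route audit 212 days ago vs limit 180 → not met
3. vehicles overdue for inspection 3 > 1 → not met
4. notices of violation open 6 > 4 → not met
5. condition 'accepts hazardous waste' holds; closure/post-closure financial assurance $25,000 < $275,000 → not met
6. spill-response drill 393 days ago vs limit 365 → not met
7. condition 'operates a transfer station' holds; landfill permit verification 552 days ago vs limit 540 → not met
8. customer complaint log absent → not met
9. vehicle leak inspection 260 days ago vs limit 180 → not met
10. weight-scale calibration 153 days ago vs limit 120 → not met
Not met: 10 of 10

10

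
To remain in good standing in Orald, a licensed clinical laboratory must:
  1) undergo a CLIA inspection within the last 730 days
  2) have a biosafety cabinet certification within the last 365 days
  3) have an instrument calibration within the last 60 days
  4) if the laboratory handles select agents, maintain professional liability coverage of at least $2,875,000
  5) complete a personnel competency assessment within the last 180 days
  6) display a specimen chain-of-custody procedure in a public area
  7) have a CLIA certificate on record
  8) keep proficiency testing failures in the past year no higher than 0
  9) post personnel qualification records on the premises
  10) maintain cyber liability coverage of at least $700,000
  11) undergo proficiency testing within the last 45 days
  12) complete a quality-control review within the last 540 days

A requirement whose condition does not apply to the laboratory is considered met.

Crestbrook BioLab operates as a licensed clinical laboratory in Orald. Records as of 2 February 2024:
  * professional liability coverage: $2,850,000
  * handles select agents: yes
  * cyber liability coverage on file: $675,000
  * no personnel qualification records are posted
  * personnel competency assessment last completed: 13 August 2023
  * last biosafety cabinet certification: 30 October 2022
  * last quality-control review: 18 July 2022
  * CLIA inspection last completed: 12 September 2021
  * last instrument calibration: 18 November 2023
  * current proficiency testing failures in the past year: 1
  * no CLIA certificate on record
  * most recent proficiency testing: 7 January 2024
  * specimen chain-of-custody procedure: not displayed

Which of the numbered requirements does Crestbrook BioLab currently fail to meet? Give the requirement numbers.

1, 2, 3, 4, 6, 7, 8, 9, 10, 12

1. CLIA inspection 873 days ago vs limit 730 → not met
2. biosafety cabinet certification 460 days ago vs limit 365 → not met
3. instrument calibration 76 days ago vs limit 60 → not met
4. condition 'handles select agents' holds; professional liability coverage $2,850,000 < $2,875,000 → not met
5. personnel competency assessment 173 days ago vs limit 180 → met
6. specimen chain-of-custody procedure absent → not met
7. CLIA certificate absent → not met
8. proficiency testing failures in the past year 1 > 0 → not met
9. personnel qualification records absent → not met
10. cyber liability coverage $675,000 < $700,000 → not met
11. proficiency testing 26 days ago vs limit 45 → met
12. quality-control review 564 days ago vs limit 540 → not met
Not met: 1, 2, 3, 4, 6, 7, 8, 9, 10, 12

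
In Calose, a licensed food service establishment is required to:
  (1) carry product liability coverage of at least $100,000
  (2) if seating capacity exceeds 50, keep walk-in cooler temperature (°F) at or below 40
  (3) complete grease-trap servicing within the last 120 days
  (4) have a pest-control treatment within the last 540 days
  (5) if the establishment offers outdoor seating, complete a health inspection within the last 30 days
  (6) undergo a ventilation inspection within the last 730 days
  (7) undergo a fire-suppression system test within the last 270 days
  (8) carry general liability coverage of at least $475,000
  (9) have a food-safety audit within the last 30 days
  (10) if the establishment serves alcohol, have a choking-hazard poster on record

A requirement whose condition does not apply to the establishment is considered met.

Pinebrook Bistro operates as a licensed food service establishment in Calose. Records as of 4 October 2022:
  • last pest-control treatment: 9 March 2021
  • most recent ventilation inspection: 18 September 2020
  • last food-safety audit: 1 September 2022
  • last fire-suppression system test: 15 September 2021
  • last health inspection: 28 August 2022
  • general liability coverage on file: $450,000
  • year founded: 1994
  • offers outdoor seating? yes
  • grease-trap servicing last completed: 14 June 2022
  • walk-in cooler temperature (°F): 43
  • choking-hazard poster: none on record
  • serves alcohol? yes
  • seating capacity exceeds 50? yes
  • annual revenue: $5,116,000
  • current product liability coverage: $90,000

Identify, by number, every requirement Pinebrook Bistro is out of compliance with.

1, 2, 4, 5, 6, 7, 8, 9, 10

1. product liability coverage $90,000 < $100,000 → not met
2. condition 'seating capacity exceeds 50' holds; walk-in cooler temperature (°F) 43 > 40 → not met
3. grease-trap servicing 112 days ago vs limit 120 → met
4. pest-control treatment 574 days ago vs limit 540 → not met
5. condition 'offers outdoor seating' holds; health inspection 37 days ago vs limit 30 → not met
6. ventilation inspection 746 days ago vs limit 730 → not met
7. fire-suppression system test 384 days ago vs limit 270 → not met
8. general liability coverage $450,000 < $475,000 → not met
9. food-safety audit 33 days ago vs limit 30 → not met
10. condition 'serves alcohol' holds; choking-hazard poster absent → not met
Not met: 1, 2, 4, 5, 6, 7, 8, 9, 10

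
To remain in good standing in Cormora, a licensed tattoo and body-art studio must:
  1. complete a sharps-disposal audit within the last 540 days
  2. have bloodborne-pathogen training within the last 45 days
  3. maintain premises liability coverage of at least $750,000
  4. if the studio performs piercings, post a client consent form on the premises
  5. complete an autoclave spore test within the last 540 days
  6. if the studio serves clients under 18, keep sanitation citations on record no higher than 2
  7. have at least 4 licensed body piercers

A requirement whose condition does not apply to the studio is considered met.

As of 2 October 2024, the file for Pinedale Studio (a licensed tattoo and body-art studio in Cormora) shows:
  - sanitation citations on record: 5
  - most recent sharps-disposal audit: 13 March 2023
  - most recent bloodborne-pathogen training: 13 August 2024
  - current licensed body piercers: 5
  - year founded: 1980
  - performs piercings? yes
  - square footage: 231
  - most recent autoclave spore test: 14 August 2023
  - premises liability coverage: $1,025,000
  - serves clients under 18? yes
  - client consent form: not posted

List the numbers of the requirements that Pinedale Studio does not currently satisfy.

1, 2, 4, 6

1. sharps-disposal audit 569 days ago vs limit 540 → not met
2. bloodborne-pathogen training 50 days ago vs limit 45 → not met
3. premises liability coverage $1,025,000 ≥ $750,000 → met
4. condition 'performs piercings' holds; client consent form absent → not met
5. autoclave spore test 415 days ago vs limit 540 → met
6. condition 'serves clients under 18' holds; sanitation citations on record 5 > 2 → not met
7. licensed body piercers 5 ≥ 4 → met
Not met: 1, 2, 4, 6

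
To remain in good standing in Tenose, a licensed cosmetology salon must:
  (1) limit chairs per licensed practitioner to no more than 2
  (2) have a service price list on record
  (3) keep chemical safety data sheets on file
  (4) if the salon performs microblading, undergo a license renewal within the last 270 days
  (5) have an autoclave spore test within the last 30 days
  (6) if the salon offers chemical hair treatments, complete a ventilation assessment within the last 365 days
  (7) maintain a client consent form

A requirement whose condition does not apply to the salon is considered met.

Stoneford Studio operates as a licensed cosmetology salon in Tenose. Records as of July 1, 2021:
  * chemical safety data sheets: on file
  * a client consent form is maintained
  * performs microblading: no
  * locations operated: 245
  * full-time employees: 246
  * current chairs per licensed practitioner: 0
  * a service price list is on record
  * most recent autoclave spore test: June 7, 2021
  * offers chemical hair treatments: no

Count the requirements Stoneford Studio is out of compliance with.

0

1. chairs per licensed practitioner 0 ≤ 2 → met
2. service price list present → met
3. chemical safety data sheets present → met
4. condition 'performs microblading' does not hold → requirement n/a → met
5. autoclave spore test 24 days ago vs limit 30 → met
6. condition 'offers chemical hair treatments' does not hold → requirement n/a → met
7. client consent form present → met
Not met: 0 of 7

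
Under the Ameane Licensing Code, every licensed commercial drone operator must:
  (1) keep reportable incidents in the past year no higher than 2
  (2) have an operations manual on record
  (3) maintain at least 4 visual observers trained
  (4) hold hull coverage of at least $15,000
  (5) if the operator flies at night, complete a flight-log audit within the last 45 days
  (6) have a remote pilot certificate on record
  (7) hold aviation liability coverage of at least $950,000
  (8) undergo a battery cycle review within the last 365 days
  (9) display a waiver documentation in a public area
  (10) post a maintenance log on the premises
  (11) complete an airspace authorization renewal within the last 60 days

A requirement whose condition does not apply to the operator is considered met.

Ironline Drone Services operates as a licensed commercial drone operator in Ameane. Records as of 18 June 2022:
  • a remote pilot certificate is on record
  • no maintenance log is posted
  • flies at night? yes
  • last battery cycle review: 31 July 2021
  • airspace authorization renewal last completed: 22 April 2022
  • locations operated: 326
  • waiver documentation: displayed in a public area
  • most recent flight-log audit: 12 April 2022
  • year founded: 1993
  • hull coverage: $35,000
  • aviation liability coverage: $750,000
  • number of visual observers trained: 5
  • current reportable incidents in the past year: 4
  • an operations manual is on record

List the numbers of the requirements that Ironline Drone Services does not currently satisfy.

1, 5, 7, 10

1. reportable incidents in the past year 4 > 2 → not met
2. operations manual present → met
3. visual observers trained 5 ≥ 4 → met
4. hull coverage $35,000 ≥ $15,000 → met
5. condition 'flies at night' holds; flight-log audit 67 days ago vs limit 45 → not met
6. remote pilot certificate present → met
7. aviation liability coverage $750,000 < $950,000 → not met
8. battery cycle review 322 days ago vs limit 365 → met
9. waiver documentation present → met
10. maintenance log absent → not met
11. airspace authorization renewal 57 days ago vs limit 60 → met
Not met: 1, 5, 7, 10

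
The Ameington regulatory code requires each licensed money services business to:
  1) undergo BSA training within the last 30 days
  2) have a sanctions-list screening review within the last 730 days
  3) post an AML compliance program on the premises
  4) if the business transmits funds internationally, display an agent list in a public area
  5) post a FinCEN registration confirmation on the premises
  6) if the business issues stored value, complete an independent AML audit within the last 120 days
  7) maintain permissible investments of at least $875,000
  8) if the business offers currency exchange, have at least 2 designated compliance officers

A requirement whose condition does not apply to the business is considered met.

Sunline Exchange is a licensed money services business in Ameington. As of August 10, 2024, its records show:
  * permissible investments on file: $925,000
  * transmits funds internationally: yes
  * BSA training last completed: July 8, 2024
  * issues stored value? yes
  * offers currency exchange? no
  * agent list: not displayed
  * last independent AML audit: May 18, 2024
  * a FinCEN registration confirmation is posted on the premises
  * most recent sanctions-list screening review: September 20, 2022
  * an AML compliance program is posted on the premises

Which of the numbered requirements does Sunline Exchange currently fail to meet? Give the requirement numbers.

1. BSA training 33 days ago vs limit 30 → not met
2. sanctions-list screening review 690 days ago vs limit 730 → met
3. AML compliance program present → met
4. condition 'transmits funds internationally' holds; agent list absent → not met
5. FinCEN registration confirmation present → met
6. condition 'issues stored value' holds; independent AML audit 84 days ago vs limit 120 → met
7. permissible investments $925,000 ≥ $875,000 → met
8. condition 'offers currency exchange' does not hold → requirement n/a → met
Not met: 1, 4

1, 4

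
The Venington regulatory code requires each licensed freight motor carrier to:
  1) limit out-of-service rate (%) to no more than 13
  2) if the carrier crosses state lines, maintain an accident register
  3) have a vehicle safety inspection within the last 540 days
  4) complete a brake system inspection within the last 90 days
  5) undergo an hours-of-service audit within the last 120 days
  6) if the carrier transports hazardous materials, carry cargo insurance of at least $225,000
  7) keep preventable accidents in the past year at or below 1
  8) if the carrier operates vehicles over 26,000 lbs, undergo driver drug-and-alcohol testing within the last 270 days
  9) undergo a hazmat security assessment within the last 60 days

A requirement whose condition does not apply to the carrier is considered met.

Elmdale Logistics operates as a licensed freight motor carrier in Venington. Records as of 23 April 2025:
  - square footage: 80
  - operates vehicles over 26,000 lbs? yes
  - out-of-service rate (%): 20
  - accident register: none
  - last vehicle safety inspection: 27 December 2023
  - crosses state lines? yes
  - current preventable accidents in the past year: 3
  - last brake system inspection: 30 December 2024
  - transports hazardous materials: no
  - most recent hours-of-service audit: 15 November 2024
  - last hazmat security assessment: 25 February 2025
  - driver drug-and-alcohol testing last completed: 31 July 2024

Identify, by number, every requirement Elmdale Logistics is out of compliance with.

1. out-of-service rate (%) 20 > 13 → not met
2. condition 'crosses state lines' holds; accident register absent → not met
3. vehicle safety inspection 483 days ago vs limit 540 → met
4. brake system inspection 114 days ago vs limit 90 → not met
5. hours-of-service audit 159 days ago vs limit 120 → not met
6. condition 'transports hazardous materials' does not hold → requirement n/a → met
7. preventable accidents in the past year 3 > 1 → not met
8. condition 'operates vehicles over 26,000 lbs' holds; driver drug-and-alcohol testing 266 days ago vs limit 270 → met
9. hazmat security assessment 57 days ago vs limit 60 → met
Not met: 1, 2, 4, 5, 7

1, 2, 4, 5, 7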